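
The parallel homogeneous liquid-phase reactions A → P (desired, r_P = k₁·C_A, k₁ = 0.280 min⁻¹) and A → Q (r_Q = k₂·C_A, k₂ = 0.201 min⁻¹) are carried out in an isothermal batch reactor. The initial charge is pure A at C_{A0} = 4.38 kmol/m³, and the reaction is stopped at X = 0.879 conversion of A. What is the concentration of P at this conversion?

2.24 kmol/m³

C_A = C_{A0}(1−X) = 0.5300 kmol/m³.
Both paths are first order in A, so the instantaneous fraction to P is constant: dC_P/d(−C_A) = k₁/(k₁+k₂) = 0.5821.
C_P = 0.5821·(C_{A0}−C_A) = 0.5821×3.850 = 2.24 kmol/m³.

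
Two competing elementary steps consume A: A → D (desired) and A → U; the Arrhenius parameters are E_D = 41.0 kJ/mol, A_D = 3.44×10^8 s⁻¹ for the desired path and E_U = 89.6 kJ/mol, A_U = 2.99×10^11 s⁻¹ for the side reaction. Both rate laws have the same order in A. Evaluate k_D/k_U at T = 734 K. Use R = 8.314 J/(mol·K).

k_D/k_U = (A_D/A_U)·exp[−(E_D−E_U)/(RT)] = (A_D/A_U)·exp[(E_U−E_D)/(RT)].
(E_U−E_D)/(RT) = (89.6−41.0)×10³/(8.314×734) = 48600/6102 = 7.964.
k_D/k_U = (3.44×10^8/2.99×10^11)·exp(7.964) = 0.001151 × 2875 = 3.31.

3.31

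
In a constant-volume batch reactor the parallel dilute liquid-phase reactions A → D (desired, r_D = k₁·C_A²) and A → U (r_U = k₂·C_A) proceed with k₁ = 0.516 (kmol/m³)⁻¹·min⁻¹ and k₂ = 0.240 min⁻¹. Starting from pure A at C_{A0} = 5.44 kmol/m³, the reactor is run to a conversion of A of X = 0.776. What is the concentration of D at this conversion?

C_A = C_{A0}(1−X) = 1.219 kmol/m³.
Along a PFR/batch, dC_U/dC_A = −r_U/(r_D+r_U) = −k₂/(k₂+k₁·C_A).
Integrating from C_{A0} to C_A: C_U = (0.240/0.516)·ln[(0.240+0.516·5.44)/(0.240+0.516·1.22)] = 0.4651·ln(3.047/0.8688) = 0.5836 kmol/m³.
Then C_D = (C_{A0}−C_A) − C_U = 4.221 − 0.5836 = 3.638 kmol/m³.

3.64 kmol/m³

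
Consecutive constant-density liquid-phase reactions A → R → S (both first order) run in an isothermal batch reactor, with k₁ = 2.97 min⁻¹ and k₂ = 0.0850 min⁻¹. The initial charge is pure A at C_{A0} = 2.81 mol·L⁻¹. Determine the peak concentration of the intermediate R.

2.53 mol·L⁻¹

For a first-order series the maximum intermediate yield is C_{R,max}/C_{A0} = (k₁/k₂)^[k₂/(k₂−k₁)].
= (2.97/0.0850)^(0.0850/(0.0850−2.97)) = (34.94)^(-0.02946) = 0.9006.
C_{R,max} = 0.9006×2.81 = 2.53 mol·L⁻¹.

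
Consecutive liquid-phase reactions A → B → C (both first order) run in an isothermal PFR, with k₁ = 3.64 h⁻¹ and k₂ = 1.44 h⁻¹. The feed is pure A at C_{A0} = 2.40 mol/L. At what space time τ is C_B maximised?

0.422 h

Setting dC_B/dτ = 0 gives τ_opt = ln(k₂/k₁)/(k₂−k₁).
= ln(1.44/3.64)/(1.44−3.64) = ln(0.3956)/-2.200 = -0.9273/-2.200 = 0.422 h.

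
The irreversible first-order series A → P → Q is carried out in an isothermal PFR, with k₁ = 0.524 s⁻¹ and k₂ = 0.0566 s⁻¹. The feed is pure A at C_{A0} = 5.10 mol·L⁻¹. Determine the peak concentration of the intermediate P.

At the optimum, C_{P,max}/C_{A0} = (k₁/k₂)^[k₂/(k₂−k₁)].
= (0.524/0.0566)^(0.0566/(0.0566−0.524)) = (9.258)^(-0.1211) = 0.7638.
C_{P,max} = 0.7638×5.10 = 3.90 mol·L⁻¹.

3.90 mol·L⁻¹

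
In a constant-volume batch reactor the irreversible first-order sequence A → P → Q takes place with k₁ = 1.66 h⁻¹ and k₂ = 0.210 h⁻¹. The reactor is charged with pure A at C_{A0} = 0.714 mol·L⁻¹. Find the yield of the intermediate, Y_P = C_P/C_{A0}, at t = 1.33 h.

For first-order series with pure A initially, C_P(t) = k₁C_{A0}/(k₂−k₁)·(e^(−k₁t) − e^(−k₂t)).
e^(−k₁t) = e^(−1.66×1.33) = e^(−2.208) = 0.1099; e^(−k₂t) = e^(−0.2793) = 0.7563.
C_P = 1.66×0.714/(0.210−1.66) × (0.1099−0.7563) = (-0.8174)×(-0.6464) = 0.5283 mol·L⁻¹.
Y_P = C_P/C_{A0} = 0.5283/0.714 = 0.740.

0.740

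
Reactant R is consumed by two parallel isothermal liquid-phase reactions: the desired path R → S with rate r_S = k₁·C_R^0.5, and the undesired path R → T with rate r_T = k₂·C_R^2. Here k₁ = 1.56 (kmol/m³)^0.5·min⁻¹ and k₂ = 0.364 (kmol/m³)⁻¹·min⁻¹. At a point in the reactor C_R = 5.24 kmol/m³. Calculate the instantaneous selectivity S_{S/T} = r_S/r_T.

S_{S/T} = r_S/r_T = (k₁·C_R^0.5)/(k₂·C_R^2) = (k₁/k₂)·C_R^-1.5.
= (1.56×5.240^0.5) / (0.364×5.240^2) = 3.571/9.995 = 0.357.

0.357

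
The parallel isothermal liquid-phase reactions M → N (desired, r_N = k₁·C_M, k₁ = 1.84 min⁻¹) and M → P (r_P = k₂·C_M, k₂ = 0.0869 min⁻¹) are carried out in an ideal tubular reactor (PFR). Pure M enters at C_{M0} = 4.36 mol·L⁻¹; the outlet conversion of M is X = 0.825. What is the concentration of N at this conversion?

C_M = C_{M0}(1−X) = 0.7630 mol·L⁻¹.
Both paths are first order in M, so the instantaneous fraction to N is constant: dC_N/d(−C_M) = k₁/(k₁+k₂) = 0.9549.
C_N = 0.9549·(C_{M0}−C_M) = 0.9549×3.597 = 3.43 mol·L⁻¹.

3.43 mol·L⁻¹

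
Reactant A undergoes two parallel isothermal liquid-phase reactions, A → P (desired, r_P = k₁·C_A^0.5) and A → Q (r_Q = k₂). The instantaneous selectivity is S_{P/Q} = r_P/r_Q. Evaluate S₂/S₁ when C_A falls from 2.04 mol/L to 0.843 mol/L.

S_{P/Q} = (k₁/k₂)·C_A^0.5, so S₂/S₁ = (C_{A,2}/C_{A,1})^0.5.
= (0.843/2.04)^0.5 = (0.4132)^0.5 = 0.643.

0.643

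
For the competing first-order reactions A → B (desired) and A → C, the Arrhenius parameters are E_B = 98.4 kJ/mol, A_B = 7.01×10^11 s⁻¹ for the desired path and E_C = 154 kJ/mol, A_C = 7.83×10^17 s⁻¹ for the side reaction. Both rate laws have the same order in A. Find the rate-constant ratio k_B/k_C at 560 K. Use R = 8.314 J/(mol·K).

0.137

With equal orders, S_{B/C} = k_B/k_C = (A_B/A_C)·exp[(E_C−E_B)/(RT)].
(E_C−E_B)/(RT) = (154−98.4)×10³/(8.314×560) = 55600/4656 = 11.94.
k_B/k_C = (7.01×10^11/7.83×10^17)·exp(11.94) = 8.953×10^-7 × 1.536×10^5 = 0.137.
Since E_B < E_C, lowering the temperature improves selectivity toward B.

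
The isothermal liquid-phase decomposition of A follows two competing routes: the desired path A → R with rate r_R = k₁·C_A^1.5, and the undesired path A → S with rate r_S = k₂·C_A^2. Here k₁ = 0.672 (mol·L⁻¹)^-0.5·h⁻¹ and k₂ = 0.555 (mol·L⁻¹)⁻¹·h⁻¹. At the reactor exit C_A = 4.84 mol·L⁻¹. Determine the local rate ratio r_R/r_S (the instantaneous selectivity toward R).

S_{R/S} = r_R/r_S = (k₁·C_A^1.5)/(k₂·C_A^2) = (k₁/k₂)·C_A^-0.5.
= (0.672×4.840^1.5) / (0.555×4.840^2) = 7.155/13.00 = 0.550.
The undesired path is higher order in A, so low C_A (CSTR or dilute feed) favours R.

0.550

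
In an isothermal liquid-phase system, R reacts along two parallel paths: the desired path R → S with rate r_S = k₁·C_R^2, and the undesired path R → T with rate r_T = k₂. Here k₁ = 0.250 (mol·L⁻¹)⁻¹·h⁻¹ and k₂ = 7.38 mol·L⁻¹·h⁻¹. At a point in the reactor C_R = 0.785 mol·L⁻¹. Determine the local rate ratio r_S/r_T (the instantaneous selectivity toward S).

0.0209

S_{S/T} = r_S/r_T = (k₁·C_R^2)/(k₂) = (k₁/k₂)·C_R^2.
= (0.250×0.7850^2) / (7.38) = 0.1541/7.380 = 0.0209.
Since the desired path is higher order in R, keeping C_R high (PFR or concentrated feed) favours S.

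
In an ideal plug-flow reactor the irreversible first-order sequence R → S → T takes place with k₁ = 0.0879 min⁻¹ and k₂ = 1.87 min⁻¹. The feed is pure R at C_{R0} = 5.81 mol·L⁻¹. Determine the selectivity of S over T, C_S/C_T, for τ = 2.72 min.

Solving the coupled first-order balances gives C_S(τ) = [k₁/(k₂−k₁)]·C_{R0}·(e^(−k₁τ) − e^(−k₂τ)).
e^(−k₁τ) = e^(−0.0879×2.72) = e^(−0.2391) = 0.7873; e^(−k₂τ) = e^(−5.086) = 0.006180.
C_S = 0.0879×5.81/(1.87−0.0879) × (0.7873−0.006180) = 0.2866×0.7812 = 0.2239 mol·L⁻¹.
C_R = C_{R0}e^(−k₁τ) = 4.574 mol·L⁻¹, so C_T = C_{R0}−C_R−C_S = 1.012 mol·L⁻¹; C_S/C_T = 0.221.

0.221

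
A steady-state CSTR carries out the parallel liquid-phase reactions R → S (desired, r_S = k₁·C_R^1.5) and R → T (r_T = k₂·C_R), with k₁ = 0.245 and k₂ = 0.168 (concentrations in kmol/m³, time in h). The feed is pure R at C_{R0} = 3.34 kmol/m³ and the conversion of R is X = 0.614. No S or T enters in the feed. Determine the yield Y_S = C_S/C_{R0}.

0.383

Exit C_R = C_{R0}(1−X) = 3.34×0.386 = 1.289 kmol/m³.
A CSTR operates uniformly at the exit composition, giving r_S = 0.3586 and r_T = 0.2166 (each k·C_R^n at C_R = 1.289).
Fraction of consumed R going to S: r_S/(r_S+r_T) = 0.6235.
C_S = 0.6235·C_{R0}·X = 0.6235×3.34×0.614 = 1.28 kmol/m³; Y_S = C_S/C_{R0} = 0.383.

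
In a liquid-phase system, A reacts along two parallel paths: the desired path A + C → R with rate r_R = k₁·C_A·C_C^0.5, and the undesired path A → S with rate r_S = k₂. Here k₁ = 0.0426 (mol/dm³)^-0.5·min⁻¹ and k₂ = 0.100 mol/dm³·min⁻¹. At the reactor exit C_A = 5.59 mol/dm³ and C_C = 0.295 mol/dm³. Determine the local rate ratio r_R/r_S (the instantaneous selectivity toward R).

S_{R/S} = r_R/r_S = (k₁·C_A·C_C^0.5)/(k₂) = (k₁/k₂)·C_A·C_C^0.5.
= (0.0426×5.590×0.2950^0.5) / (0.100) = 0.1293/0.1000 = 1.29.
Since the desired path is higher order in A, keeping C_A high (PFR or concentrated feed) favours R.

1.29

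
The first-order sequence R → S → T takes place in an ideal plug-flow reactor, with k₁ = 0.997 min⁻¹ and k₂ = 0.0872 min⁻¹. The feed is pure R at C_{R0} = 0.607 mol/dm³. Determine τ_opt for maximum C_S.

2.68 min

For first-order series the maximum of C_S occurs at τ_opt = ln(k₂/k₁)/(k₂−k₁).
= ln(0.0872/0.997)/(0.0872−0.997) = ln(0.08746)/-0.9098 = -2.437/-0.9098 = 2.68 min.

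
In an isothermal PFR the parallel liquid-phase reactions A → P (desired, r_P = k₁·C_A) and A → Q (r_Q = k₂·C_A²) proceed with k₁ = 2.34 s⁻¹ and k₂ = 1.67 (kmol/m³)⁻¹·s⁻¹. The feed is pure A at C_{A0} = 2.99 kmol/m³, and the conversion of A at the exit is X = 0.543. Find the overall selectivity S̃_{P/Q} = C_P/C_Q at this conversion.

C_A = C_{A0}(1−X) = 1.366 kmol/m³.
Along a PFR/batch, dC_P/dC_A = −r_P/(r_P+r_Q) = −k₁/(k₁+k₂·C_A).
Integrating from C_{A0} to C_A: C_P = (2.34/1.67)·ln[(2.34+1.67·2.99)/(2.34+1.67·1.37)] = 1.401·ln(7.333/4.622) = 0.6468 kmol/m³.
C_Q = (C_{A0}−C_A)−C_P = 0.9768 kmol/m³; S̃_{P/Q} = 0.6468/0.9768 = 0.662.

0.662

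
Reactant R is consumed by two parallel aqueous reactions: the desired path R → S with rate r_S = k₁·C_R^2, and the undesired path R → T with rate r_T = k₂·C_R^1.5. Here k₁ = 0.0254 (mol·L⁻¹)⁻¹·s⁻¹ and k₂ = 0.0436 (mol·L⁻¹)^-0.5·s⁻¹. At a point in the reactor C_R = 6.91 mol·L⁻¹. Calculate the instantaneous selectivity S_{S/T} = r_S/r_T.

S_{S/T} = r_S/r_T = (k₁·C_R^2)/(k₂·C_R^1.5) = (k₁/k₂)·C_R^0.5.
= (0.0254×6.910^2) / (0.0436×6.910^1.5) = 1.213/0.7920 = 1.53.
Since the desired path is higher order in R, keeping C_R high (PFR or concentrated feed) favours S.

1.53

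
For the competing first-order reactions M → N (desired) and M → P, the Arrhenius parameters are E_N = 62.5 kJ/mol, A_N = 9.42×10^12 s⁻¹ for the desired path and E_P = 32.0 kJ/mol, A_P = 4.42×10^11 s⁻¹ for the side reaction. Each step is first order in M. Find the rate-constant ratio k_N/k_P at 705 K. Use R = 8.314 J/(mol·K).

k_N/k_P = (A_N/A_P)·exp[−(E_N−E_P)/(RT)] = (A_N/A_P)·exp[(E_P−E_N)/(RT)].
(E_P−E_N)/(RT) = (32.0−62.5)×10³/(8.314×705) = -30500/5861 = -5.204.
k_N/k_P = (9.42×10^12/4.42×10^11)·exp(-5.204) = 21.31 × 0.005497 = 0.117.

0.117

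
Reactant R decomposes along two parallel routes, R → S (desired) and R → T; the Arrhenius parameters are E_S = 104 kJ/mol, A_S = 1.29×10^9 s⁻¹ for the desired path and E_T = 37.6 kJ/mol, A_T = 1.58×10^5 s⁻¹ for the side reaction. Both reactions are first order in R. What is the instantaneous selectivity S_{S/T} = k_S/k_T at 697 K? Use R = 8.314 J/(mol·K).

With equal orders, S_{S/T} = k_S/k_T = (A_S/A_T)·exp[(E_T−E_S)/(RT)].
(E_T−E_S)/(RT) = (37.6−104)×10³/(8.314×697) = -66400/5795 = -11.46.
k_S/k_T = (1.29×10^9/1.58×10^5)·exp(-11.46) = 8165 × 1.056×10^-5 = 0.0862.

0.0862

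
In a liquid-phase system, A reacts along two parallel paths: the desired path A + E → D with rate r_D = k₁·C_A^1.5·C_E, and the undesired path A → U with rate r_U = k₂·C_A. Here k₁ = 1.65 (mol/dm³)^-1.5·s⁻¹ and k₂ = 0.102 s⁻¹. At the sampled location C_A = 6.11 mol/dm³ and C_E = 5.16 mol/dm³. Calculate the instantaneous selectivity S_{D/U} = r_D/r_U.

S_{D/U} = r_D/r_U = (k₁·C_A^1.5·C_E)/(k₂·C_A) = (k₁/k₂)·C_A^0.5·C_E.
= (1.65×6.110^1.5×5.160) / (0.102×6.110) = 128.6/0.6232 = 206.
Since the desired path is higher order in A, keeping C_A high (PFR or concentrated feed) favours D.

206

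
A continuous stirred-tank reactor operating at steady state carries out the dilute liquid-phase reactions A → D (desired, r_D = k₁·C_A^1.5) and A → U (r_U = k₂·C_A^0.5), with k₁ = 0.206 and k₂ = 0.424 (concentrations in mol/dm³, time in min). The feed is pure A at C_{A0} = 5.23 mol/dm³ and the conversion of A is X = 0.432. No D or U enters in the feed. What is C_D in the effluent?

Exit C_A = C_{A0}(1−X) = 5.23×0.568 = 2.971 mol/dm³.
In a CSTR the entire volume is at exit conditions, so r_D = 0.206×2.971^1.5 = 1.055 and r_U = 0.424×2.971^0.5 = 0.7308.
Fraction of consumed A going to D: r_D/(r_D+r_U) = 0.5907.
C_D = 0.5907·C_{A0}·X = 0.5907×5.23×0.432 = 1.33 mol/dm³.

1.33 mol/dm³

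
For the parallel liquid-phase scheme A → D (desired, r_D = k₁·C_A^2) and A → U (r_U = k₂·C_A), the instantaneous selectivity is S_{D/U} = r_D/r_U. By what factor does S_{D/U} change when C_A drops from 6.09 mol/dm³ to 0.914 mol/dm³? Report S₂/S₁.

0.150

S_{D/U} = (k₁/k₂)·C_A, so S₂/S₁ = (C_{A,2}/C_{A,1}).
= 0.914/6.09 = 0.150.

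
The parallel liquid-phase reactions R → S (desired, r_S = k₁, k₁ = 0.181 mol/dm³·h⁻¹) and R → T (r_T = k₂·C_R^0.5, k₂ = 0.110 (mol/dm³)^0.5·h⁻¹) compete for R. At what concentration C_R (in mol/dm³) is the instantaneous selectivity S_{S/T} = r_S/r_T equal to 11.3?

0.0212 mol/dm³

S_{S/T} = (k₁/k₂)·C_R^-0.5 ⇒ C_R = (S·k₂/k₁)^(-2).
= (11.3×0.110/0.181)^(-2) = (6.867)^(-2) = 0.0212 mol/dm³.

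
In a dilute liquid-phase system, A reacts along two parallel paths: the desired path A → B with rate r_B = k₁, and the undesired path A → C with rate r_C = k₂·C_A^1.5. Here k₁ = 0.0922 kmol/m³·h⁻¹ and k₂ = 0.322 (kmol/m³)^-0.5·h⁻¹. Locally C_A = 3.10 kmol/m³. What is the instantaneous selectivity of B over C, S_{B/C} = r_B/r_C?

S_{B/C} = r_B/r_C = (k₁)/(k₂·C_A^1.5) = (k₁/k₂)·C_A^-1.5.
= (0.0922) / (0.322×3.100^1.5) = 0.09220/1.758 = 0.0525.
The undesired path is higher order in A, so low C_A (CSTR or dilute feed) favours B.

0.0525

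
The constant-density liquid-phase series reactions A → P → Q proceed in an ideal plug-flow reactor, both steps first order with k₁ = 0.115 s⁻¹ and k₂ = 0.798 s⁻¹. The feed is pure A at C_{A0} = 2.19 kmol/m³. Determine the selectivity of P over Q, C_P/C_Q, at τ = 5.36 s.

0.238

The intermediate concentration in a first-order A→B→C sequence is C_P = k₁C_{A0}(e^(−k₁τ) − e^(−k₂τ))/(k₂−k₁).
e^(−k₁τ) = e^(−0.115×5.36) = e^(−0.6164) = 0.5399; e^(−k₂τ) = e^(−4.277) = 0.01388.
C_P = 0.115×2.19/(0.798−0.115) × (0.5399−0.01388) = 0.3687×0.5260 = 0.1940 kmol/m³.
C_A = C_{A0}e^(−k₁τ) = 1.182 kmol/m³, so C_Q = C_{A0}−C_A−C_P = 0.8137 kmol/m³; C_P/C_Q = 0.238.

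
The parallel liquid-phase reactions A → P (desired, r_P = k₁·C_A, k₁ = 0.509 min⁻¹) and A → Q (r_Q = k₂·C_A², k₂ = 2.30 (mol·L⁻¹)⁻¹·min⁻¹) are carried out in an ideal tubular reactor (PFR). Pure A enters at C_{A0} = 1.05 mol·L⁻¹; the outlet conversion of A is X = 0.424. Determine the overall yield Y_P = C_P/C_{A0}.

0.0909

C_A = C_{A0}(1−X) = 0.6048 mol·L⁻¹.
Along a PFR/batch, dC_P/dC_A = −r_P/(r_P+r_Q) = −k₁/(k₁+k₂·C_A).
Integrating from C_{A0} to C_A: C_P = (0.509/2.30)·ln[(0.509+2.30·1.05)/(0.509+2.30·0.605)] = 0.2213·ln(2.924/1.900) = 0.09540 mol·L⁻¹.
Y_P = C_P/C_{A0} = 0.09540/1.05 = 0.0909.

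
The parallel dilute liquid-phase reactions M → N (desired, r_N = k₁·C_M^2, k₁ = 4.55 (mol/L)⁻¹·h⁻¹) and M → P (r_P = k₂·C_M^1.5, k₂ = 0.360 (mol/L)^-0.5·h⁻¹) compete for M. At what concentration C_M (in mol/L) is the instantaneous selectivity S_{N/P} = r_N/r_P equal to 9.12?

0.521 mol/L

S_{N/P} = (k₁/k₂)·C_M^0.5 ⇒ C_M = (S·k₂/k₁)^(2).
= (9.12×0.360/4.55)^(2) = (0.7216)^(2) = 0.521 mol/L.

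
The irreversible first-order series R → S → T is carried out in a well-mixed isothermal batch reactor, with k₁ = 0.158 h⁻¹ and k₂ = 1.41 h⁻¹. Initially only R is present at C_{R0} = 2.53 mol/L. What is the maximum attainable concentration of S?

Evaluating C_S at t_opt = ln(k₂/k₁)/(k₂−k₁) gives C_{S,max}/C_{R0} = (k₁/k₂)^[k₂/(k₂−k₁)].
= (0.158/1.41)^(1.41/(1.41−0.158)) = (0.1121)^(1.126) = 0.08501.
C_{S,max} = 0.08501×2.53 = 0.215 mol/L.

0.215 mol/L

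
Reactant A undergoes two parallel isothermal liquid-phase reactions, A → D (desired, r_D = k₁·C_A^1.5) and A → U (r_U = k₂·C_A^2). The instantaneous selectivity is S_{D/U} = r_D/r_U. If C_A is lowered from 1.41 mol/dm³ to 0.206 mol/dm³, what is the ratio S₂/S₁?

S_{D/U} = (k₁/k₂)·C_A^-0.5, so S₂/S₁ = (C_{A,2}/C_{A,1})^-0.5.
= (0.206/1.41)^(-0.5) = (0.1461)^(-0.5) = 2.62.
Selectivity toward D rises as C_A falls — low-concentration operation is favoured.

2.62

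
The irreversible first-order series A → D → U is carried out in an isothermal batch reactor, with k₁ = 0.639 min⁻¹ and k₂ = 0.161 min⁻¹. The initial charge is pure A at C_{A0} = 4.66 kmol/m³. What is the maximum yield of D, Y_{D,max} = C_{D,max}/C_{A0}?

0.629

At the optimum, C_{D,max}/C_{A0} = (k₁/k₂)^[k₂/(k₂−k₁)].
= (0.639/0.161)^(0.161/(0.161−0.639)) = (3.969)^(-0.3368) = 0.6286.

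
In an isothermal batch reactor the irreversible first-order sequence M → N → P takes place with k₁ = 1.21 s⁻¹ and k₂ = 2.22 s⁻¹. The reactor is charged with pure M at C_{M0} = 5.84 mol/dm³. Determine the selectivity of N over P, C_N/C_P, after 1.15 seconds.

0.374

For first-order series with pure M initially, C_N(t) = k₁C_{M0}/(k₂−k₁)·(e^(−k₁t) − e^(−k₂t)).
e^(−k₁t) = e^(−1.21×1.15) = e^(−1.391) = 0.2487; e^(−k₂t) = e^(−2.553) = 0.07785.
C_N = 1.21×5.84/(2.22−1.21) × (0.2487−0.07785) = 6.996×0.1709 = 1.195 mol/dm³.
C_M = C_{M0}e^(−k₁t) = 1.452 mol/dm³, so C_P = C_{M0}−C_M−C_N = 3.192 mol/dm³; C_N/C_P = 0.374.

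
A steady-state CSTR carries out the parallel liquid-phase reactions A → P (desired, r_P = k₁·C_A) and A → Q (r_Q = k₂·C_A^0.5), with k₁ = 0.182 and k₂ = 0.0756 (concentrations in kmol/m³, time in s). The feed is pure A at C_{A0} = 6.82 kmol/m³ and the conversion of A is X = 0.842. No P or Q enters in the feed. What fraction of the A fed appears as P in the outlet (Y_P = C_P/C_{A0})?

0.601

Exit C_A = C_{A0}(1−X) = 6.82×0.158 = 1.078 kmol/m³.
In a CSTR the entire volume is at exit conditions, so r_P = 0.182×1.078 = 0.1961 and r_Q = 0.0756×1.078^0.5 = 0.07848.
Fraction of consumed A going to P: r_P/(r_P+r_Q) = 0.7142.
C_P = 0.7142·C_{A0}·X = 0.7142×6.82×0.842 = 4.10 kmol/m³; Y_P = C_P/C_{A0} = 0.601.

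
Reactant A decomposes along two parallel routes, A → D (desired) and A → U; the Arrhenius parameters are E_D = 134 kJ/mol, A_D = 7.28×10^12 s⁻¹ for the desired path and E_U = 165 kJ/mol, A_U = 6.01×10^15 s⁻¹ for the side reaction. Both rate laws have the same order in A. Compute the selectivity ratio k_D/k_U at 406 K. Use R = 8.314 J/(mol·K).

k_D/k_U = (A_D/A_U)·exp[−(E_D−E_U)/(RT)] = (A_D/A_U)·exp[(E_U−E_D)/(RT)].
(E_U−E_D)/(RT) = (165−134)×10³/(8.314×406) = 31000/3375 = 9.184.
k_D/k_U = (7.28×10^12/6.01×10^15)·exp(9.184) = 0.001211 × 9739 = 11.8.
Since E_D < E_U, lowering the temperature improves selectivity toward D.

11.8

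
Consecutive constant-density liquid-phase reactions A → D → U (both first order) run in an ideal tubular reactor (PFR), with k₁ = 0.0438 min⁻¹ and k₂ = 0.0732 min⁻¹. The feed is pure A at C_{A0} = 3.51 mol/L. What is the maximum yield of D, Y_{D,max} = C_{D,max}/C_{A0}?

0.278

Evaluating C_D at τ_opt = ln(k₂/k₁)/(k₂−k₁) gives C_{D,max}/C_{A0} = (k₁/k₂)^[k₂/(k₂−k₁)].
= (0.0438/0.0732)^(0.0732/(0.0732−0.0438)) = (0.5984)^(2.490) = 0.2784.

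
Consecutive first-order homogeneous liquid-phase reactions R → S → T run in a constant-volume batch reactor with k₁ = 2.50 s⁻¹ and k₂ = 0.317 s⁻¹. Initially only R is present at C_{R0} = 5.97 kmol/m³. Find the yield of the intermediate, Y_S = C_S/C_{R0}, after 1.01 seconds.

The intermediate concentration in a first-order A→B→C sequence is C_S = k₁C_{R0}(e^(−k₁t) − e^(−k₂t))/(k₂−k₁).
e^(−k₁t) = e^(−2.50×1.01) = e^(−2.525) = 0.08006; e^(−k₂t) = e^(−0.3202) = 0.7260.
C_S = 2.50×5.97/(0.317−2.50) × (0.08006−0.7260) = (-6.837)×(-0.6460) = 4.416 kmol/m³.
Y_S = C_S/C_{R0} = 4.416/5.97 = 0.740.

0.740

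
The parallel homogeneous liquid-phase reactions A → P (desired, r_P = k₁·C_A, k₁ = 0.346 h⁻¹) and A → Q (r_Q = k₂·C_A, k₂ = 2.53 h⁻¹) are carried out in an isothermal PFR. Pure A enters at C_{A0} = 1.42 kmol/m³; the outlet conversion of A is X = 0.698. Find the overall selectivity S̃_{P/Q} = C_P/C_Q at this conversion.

C_A = C_{A0}(1−X) = 0.4288 kmol/m³.
Both paths are first order in A, so the instantaneous fraction to P is constant: dC_P/d(−C_A) = k₁/(k₁+k₂) = 0.1203.
C_P = 0.1203·(C_{A0}−C_A) = 0.1203×0.9912 = 0.119 kmol/m³.
C_Q = (C_{A0}−C_A)−C_P = 0.8719 kmol/m³; S̃_{P/Q} = 0.1192/0.8719 = 0.137.

0.137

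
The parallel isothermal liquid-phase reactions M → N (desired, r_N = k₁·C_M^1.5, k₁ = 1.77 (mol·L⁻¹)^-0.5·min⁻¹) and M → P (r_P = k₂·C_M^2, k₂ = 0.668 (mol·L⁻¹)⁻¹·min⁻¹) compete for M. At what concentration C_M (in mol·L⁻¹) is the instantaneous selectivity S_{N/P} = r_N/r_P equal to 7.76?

0.117 mol·L⁻¹

S_{N/P} = (k₁/k₂)·C_M^-0.5 ⇒ C_M = (S·k₂/k₁)^(-2).
= (7.76×0.668/1.77)^(-2) = (2.929)^(-2) = 0.117 mol·L⁻¹.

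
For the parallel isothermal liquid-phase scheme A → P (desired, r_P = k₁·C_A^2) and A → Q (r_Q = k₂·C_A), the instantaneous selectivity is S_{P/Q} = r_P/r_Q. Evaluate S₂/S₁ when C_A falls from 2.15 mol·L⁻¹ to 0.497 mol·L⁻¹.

0.231

S_{P/Q} = (k₁/k₂)·C_A, so S₂/S₁ = (C_{A,2}/C_{A,1}).
= 0.497/2.15 = 0.231.
Selectivity toward P falls as C_A falls — high-concentration operation is favoured.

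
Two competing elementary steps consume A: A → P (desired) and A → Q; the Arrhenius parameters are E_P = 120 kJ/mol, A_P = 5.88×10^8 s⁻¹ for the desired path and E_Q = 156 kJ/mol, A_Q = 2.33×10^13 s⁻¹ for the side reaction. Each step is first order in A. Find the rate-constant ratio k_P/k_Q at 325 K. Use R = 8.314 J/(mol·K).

With equal orders, S_{P/Q} = k_P/k_Q = (A_P/A_Q)·exp[(E_Q−E_P)/(RT)].
(E_Q−E_P)/(RT) = (156−120)×10³/(8.314×325) = 36000/2702 = 13.32.
k_P/k_Q = (5.88×10^8/2.33×10^13)·exp(13.32) = 2.524×10^-5 × 6.112×10^5 = 15.4.

15.4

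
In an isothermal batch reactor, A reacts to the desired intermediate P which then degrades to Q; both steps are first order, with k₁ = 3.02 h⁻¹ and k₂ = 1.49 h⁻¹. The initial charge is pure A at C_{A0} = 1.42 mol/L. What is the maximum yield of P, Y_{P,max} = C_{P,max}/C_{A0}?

At the optimum, C_{P,max}/C_{A0} = (k₁/k₂)^[k₂/(k₂−k₁)].
= (3.02/1.49)^(1.49/(1.49−3.02)) = (2.027)^(-0.9739) = 0.5026.

0.503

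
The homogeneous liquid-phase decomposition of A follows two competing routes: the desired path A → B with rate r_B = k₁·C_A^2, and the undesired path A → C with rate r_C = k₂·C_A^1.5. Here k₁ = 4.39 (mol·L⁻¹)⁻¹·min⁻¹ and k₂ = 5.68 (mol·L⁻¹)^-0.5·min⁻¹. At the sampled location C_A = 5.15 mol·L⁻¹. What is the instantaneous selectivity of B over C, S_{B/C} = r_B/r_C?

S_{B/C} = r_B/r_C = (k₁·C_A^2)/(k₂·C_A^1.5) = (k₁/k₂)·C_A^0.5.
= (4.39×5.150^2) / (5.68×5.150^1.5) = 116.4/66.38 = 1.75.

1.75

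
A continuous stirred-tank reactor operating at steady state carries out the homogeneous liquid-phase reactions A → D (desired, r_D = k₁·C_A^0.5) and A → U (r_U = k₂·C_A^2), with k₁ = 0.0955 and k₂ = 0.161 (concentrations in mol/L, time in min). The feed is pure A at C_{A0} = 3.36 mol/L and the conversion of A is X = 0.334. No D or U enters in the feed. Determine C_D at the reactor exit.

Exit C_A = C_{A0}(1−X) = 3.36×0.666 = 2.238 mol/L.
Rates in a CSTR are evaluated at the outlet concentration: r_D = 0.0955×2.238^0.5 = 0.1429, r_U = 0.161×2.238^2 = 0.8062.
Fraction of consumed A going to D: r_D/(r_D+r_U) = 0.1505.
C_D = 0.1505·C_{A0}·X = 0.1505×3.36×0.334 = 0.169 mol/L.

0.169 mol/L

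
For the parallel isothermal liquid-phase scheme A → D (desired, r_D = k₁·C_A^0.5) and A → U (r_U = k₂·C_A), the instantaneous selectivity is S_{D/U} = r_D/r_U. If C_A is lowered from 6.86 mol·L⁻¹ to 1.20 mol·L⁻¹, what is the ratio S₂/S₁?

2.39

S_{D/U} = (k₁/k₂)·C_A^-0.5, so S₂/S₁ = (C_{A,2}/C_{A,1})^-0.5.
= (1.20/6.86)^(-0.5) = (0.1749)^(-0.5) = 2.39.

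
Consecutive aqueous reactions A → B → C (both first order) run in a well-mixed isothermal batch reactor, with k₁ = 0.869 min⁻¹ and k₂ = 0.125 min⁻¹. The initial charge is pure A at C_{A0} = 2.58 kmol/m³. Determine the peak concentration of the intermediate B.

Evaluating C_B at t_opt = ln(k₂/k₁)/(k₂−k₁) gives C_{B,max}/C_{A0} = (k₁/k₂)^[k₂/(k₂−k₁)].
= (0.869/0.125)^(0.125/(0.125−0.869)) = (6.952)^(-0.1680) = 0.7220.
C_{B,max} = 0.7220×2.58 = 1.86 kmol/m³.

1.86 kmol/m³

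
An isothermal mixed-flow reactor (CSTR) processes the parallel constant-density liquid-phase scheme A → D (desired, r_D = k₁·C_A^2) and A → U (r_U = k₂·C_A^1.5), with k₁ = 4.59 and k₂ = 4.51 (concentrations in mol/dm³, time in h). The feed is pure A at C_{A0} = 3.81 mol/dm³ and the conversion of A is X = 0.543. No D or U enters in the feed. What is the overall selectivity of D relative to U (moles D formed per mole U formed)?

1.34

Exit C_A = C_{A0}(1−X) = 3.81×0.457 = 1.741 mol/dm³.
Rates in a CSTR are evaluated at the outlet concentration: r_D = 4.59×1.741^2 = 13.92, r_U = 4.51×1.741^1.5 = 10.36.
Overall selectivity = C_D/C_U = r_Dτ/(r_Uτ) = r_D/r_U = 1.34.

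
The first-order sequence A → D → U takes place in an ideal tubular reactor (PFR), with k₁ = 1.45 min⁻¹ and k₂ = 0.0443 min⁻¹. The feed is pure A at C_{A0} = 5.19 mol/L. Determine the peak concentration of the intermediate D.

4.65 mol/L

Evaluating C_D at τ_opt = ln(k₂/k₁)/(k₂−k₁) gives C_{D,max}/C_{A0} = (k₁/k₂)^[k₂/(k₂−k₁)].
= (1.45/0.0443)^(0.0443/(0.0443−1.45)) = (32.73)^(-0.03151) = 0.8959.
C_{D,max} = 0.8959×5.19 = 4.65 mol/L.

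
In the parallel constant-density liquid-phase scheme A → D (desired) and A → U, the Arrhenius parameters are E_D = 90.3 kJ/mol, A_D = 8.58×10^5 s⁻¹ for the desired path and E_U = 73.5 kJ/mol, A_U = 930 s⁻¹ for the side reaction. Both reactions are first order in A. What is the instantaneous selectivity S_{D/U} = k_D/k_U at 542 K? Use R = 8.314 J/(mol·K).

22.2

With equal orders, S_{D/U} = k_D/k_U = (A_D/A_U)·exp[(E_U−E_D)/(RT)].
(E_U−E_D)/(RT) = (73.5−90.3)×10³/(8.314×542) = -16800/4506 = -3.728.
k_D/k_U = (8.58×10^5/930)·exp(-3.728) = 922.6 × 0.02404 = 22.2.
Since E_D > E_U, raising the temperature improves selectivity toward D.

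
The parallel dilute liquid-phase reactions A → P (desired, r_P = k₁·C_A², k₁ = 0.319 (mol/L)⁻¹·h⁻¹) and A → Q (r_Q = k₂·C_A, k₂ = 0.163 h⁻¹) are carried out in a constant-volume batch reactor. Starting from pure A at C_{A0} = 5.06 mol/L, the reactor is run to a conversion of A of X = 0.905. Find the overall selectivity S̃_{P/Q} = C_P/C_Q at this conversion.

4.19

C_A = C_{A0}(1−X) = 0.4807 mol/L.
Along a PFR/batch, dC_Q/dC_A = −r_Q/(r_P+r_Q) = −k₂/(k₂+k₁·C_A).
Integrating from C_{A0} to C_A: C_Q = (0.163/0.319)·ln[(0.163+0.319·5.06)/(0.163+0.319·0.481)] = 0.5110·ln(1.777/0.3163) = 0.8819 mol/L.
Then C_P = (C_{A0}−C_A) − C_Q = 4.579 − 0.8819 = 3.697 mol/L.
S̃_{P/Q} = C_P/C_Q = 3.697/0.8819 = 4.19.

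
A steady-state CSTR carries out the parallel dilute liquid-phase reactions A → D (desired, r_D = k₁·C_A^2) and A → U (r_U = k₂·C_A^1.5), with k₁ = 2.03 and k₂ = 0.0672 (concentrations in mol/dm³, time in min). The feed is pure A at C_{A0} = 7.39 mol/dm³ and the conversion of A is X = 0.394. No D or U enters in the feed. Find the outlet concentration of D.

Exit C_A = C_{A0}(1−X) = 7.39×0.606 = 4.478 mol/dm³.
A CSTR operates uniformly at the exit composition, giving r_D = 40.71 and r_U = 0.6369 (each k·C_A^n at C_A = 4.478).
Fraction of consumed A going to D: r_D/(r_D+r_U) = 0.9846.
C_D = 0.9846·C_{A0}·X = 0.9846×7.39×0.394 = 2.87 mol/dm³.

2.87 mol/dm³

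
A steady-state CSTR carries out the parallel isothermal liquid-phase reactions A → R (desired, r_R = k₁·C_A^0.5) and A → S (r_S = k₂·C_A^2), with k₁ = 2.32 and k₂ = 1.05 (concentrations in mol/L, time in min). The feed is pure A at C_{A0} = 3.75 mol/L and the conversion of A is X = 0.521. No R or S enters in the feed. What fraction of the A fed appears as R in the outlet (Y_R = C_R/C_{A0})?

Exit C_A = C_{A0}(1−X) = 3.75×0.479 = 1.796 mol/L.
In a CSTR the entire volume is at exit conditions, so r_R = 2.32×1.796^0.5 = 3.109 and r_S = 1.05×1.796^2 = 3.388.
Fraction of consumed A going to R: r_R/(r_R+r_S) = 0.4786.
C_R = 0.4786·C_{A0}·X = 0.4786×3.75×0.521 = 0.935 mol/L; Y_R = C_R/C_{A0} = 0.249.

0.249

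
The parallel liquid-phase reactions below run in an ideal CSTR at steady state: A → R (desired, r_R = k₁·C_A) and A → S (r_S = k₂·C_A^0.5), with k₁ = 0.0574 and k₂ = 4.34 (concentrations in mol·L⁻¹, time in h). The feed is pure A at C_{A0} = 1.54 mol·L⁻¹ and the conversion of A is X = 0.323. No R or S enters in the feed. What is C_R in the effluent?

Exit C_A = C_{A0}(1−X) = 1.54×0.677 = 1.043 mol·L⁻¹.
A CSTR operates uniformly at the exit composition, giving r_R = 0.05984 and r_S = 4.431 (each k·C_A^n at C_A = 1.043).
Fraction of consumed A going to R: r_R/(r_R+r_S) = 0.01332.
C_R = 0.01332·C_{A0}·X = 0.01332×1.54×0.323 = 0.00663 mol·L⁻¹.

0.00663 mol·L⁻¹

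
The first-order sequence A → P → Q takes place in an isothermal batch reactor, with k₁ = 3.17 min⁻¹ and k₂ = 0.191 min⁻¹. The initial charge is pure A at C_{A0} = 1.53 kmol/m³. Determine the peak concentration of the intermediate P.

At the optimum, C_{P,max}/C_{A0} = (k₁/k₂)^[k₂/(k₂−k₁)].
= (3.17/0.191)^(0.191/(0.191−3.17)) = (16.60)^(-0.06412) = 0.8352.
C_{P,max} = 0.8352×1.53 = 1.28 kmol/m³.

1.28 kmol/m³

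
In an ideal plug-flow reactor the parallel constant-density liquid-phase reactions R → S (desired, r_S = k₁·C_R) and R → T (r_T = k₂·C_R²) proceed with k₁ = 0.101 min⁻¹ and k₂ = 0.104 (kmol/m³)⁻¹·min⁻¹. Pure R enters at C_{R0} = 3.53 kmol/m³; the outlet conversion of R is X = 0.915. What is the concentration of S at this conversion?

1.23 kmol/m³

C_R = C_{R0}(1−X) = 0.3000 kmol/m³.
Along a PFR/batch, dC_S/dC_R = −r_S/(r_S+r_T) = −k₁/(k₁+k₂·C_R).
Integrating from C_{R0} to C_R: C_S = (0.101/0.104)·ln[(0.101+0.104·3.53)/(0.101+0.104·0.300)] = 0.9712·ln(0.4681/0.1322) = 1.228 kmol/m³.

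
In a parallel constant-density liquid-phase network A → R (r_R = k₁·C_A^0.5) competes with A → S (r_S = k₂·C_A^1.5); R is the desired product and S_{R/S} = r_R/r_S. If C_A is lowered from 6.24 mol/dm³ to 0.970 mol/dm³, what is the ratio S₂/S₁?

6.43

S_{R/S} = (k₁/k₂)·C_A⁻¹, so S₂/S₁ = (C_{A,2}/C_{A,1})⁻¹.
= 6.24/0.970 = 6.43.
Selectivity toward R rises as C_A falls — low-concentration operation is favoured.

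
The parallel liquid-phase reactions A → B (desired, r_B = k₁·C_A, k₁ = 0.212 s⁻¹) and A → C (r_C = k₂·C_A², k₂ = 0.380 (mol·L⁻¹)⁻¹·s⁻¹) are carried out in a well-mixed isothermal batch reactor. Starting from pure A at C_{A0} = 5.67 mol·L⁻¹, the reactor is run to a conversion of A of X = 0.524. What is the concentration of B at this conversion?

0.362 mol·L⁻¹

C_A = C_{A0}(1−X) = 2.699 mol·L⁻¹.
Along a PFR/batch, dC_B/dC_A = −r_B/(r_B+r_C) = −k₁/(k₁+k₂·C_A).
Integrating from C_{A0} to C_A: C_B = (0.212/0.380)·ln[(0.212+0.380·5.67)/(0.212+0.380·2.70)] = 0.5579·ln(2.367/1.238) = 0.3617 mol·L⁻¹.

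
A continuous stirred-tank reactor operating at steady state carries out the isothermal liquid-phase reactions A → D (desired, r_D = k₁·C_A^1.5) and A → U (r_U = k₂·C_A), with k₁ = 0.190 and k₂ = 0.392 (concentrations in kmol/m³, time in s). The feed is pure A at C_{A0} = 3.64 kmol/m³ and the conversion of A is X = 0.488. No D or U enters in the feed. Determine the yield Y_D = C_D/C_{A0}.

0.194

Exit C_A = C_{A0}(1−X) = 3.64×0.512 = 1.864 kmol/m³.
A CSTR operates uniformly at the exit composition, giving r_D = 0.4834 and r_U = 0.7306 (each k·C_A^n at C_A = 1.864).
Fraction of consumed A going to D: r_D/(r_D+r_U) = 0.3982.
C_D = 0.3982·C_{A0}·X = 0.3982×3.64×0.488 = 0.707 kmol/m³; Y_D = C_D/C_{A0} = 0.194.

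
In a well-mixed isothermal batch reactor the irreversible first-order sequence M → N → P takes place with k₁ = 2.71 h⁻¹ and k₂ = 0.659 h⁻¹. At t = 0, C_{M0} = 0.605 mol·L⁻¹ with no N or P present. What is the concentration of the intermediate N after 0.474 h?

Solving the coupled first-order balances gives C_N(t) = [k₁/(k₂−k₁)]·C_{M0}·(e^(−k₁t) − e^(−k₂t)).
e^(−k₁t) = e^(−2.71×0.474) = e^(−1.285) = 0.2768; e^(−k₂t) = e^(−0.3124) = 0.7317.
C_N = 2.71×0.605/(0.659−2.71) × (0.2768−0.7317) = (-0.7994)×(-0.4549) = 0.3637 mol·L⁻¹.

0.364 mol·L⁻¹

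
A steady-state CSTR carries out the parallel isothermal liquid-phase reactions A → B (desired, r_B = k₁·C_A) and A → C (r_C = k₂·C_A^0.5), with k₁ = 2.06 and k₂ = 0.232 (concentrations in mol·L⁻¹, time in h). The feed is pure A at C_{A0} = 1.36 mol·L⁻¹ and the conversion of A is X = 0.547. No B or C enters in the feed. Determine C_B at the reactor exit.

Exit C_A = C_{A0}(1−X) = 1.36×0.453 = 0.6161 mol·L⁻¹.
A CSTR operates uniformly at the exit composition, giving r_B = 1.269 and r_C = 0.1821 (each k·C_A^n at C_A = 0.6161).
Fraction of consumed A going to B: r_B/(r_B+r_C) = 0.8745.
C_B = 0.8745·C_{A0}·X = 0.8745×1.36×0.547 = 0.651 mol·L⁻¹.

0.651 mol·L⁻¹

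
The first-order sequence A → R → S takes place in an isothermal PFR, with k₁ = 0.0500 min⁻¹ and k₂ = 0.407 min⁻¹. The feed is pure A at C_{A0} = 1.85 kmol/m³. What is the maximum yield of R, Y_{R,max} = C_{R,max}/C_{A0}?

Evaluating C_R at τ_opt = ln(k₂/k₁)/(k₂−k₁) gives C_{R,max}/C_{A0} = (k₁/k₂)^[k₂/(k₂−k₁)].
= (0.0500/0.407)^(0.407/(0.407−0.0500)) = (0.1229)^(1.140) = 0.09159.

0.0916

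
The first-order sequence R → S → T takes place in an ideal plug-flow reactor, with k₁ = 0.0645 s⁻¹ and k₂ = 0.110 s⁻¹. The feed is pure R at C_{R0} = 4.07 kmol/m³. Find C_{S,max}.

At the optimum, C_{S,max}/C_{R0} = (k₁/k₂)^[k₂/(k₂−k₁)].
= (0.0645/0.110)^(0.110/(0.110−0.0645)) = (0.5864)^(2.418) = 0.2751.
C_{S,max} = 0.2751×4.07 = 1.12 kmol/m³.

1.12 kmol/m³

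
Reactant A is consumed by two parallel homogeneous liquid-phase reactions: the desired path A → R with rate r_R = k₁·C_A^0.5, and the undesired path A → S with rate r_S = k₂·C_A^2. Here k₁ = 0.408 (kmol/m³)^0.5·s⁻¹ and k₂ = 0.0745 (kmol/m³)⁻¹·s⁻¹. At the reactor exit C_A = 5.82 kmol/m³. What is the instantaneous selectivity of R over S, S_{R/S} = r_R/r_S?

0.390

S_{R/S} = r_R/r_S = (k₁·C_A^0.5)/(k₂·C_A^2) = (k₁/k₂)·C_A^-1.5.
= (0.408×5.820^0.5) / (0.0745×5.820^2) = 0.9843/2.523 = 0.390.
The undesired path is higher order in A, so low C_A (CSTR or dilute feed) favours R.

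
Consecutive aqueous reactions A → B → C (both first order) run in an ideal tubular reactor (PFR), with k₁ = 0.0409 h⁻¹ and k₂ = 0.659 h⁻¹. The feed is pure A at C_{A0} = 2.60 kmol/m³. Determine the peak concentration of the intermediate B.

0.134 kmol/m³

Evaluating C_B at τ_opt = ln(k₂/k₁)/(k₂−k₁) gives C_{B,max}/C_{A0} = (k₁/k₂)^[k₂/(k₂−k₁)].
= (0.0409/0.659)^(0.659/(0.659−0.0409)) = (0.06206)^(1.066) = 0.05164.
C_{B,max} = 0.05164×2.60 = 0.134 kmol/m³.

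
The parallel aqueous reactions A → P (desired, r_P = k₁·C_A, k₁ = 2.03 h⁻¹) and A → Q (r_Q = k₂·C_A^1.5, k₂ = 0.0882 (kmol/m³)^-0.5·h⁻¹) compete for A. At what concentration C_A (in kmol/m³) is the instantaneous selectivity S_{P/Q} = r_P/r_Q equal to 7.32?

S_{P/Q} = (k₁/k₂)·C_A^-0.5 ⇒ C_A = (S·k₂/k₁)^(-2).
= (7.32×0.0882/2.03)^(-2) = (0.3180)^(-2) = 9.89 kmol/m³.

9.89 kmol/m³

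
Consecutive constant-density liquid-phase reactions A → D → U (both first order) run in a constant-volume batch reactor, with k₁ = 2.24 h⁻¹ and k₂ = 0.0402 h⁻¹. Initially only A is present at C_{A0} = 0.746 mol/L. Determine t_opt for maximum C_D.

1.83 h

The intermediate peaks when r₁ = r₂, i.e. k₁e^(−k₁t) = k₂e^(−k₂t), giving t_opt = ln(k₂/k₁)/(k₂−k₁).
= ln(0.0402/2.24)/(0.0402−2.24) = ln(0.01795)/-2.200 = -4.020/-2.200 = 1.83 h.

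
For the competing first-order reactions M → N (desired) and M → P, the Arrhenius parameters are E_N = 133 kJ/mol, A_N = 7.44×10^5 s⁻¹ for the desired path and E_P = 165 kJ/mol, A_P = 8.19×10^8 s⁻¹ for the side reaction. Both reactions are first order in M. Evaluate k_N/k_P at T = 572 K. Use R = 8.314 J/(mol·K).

Since both paths have the same order in M, the concentration cancels and S_{N/P} = k_N/k_P = (A_N/A_P)·exp[(E_P−E_N)/(RT)].
(E_P−E_N)/(RT) = (165−133)×10³/(8.314×572) = 32000/4756 = 6.729.
k_N/k_P = (7.44×10^5/8.19×10^8)·exp(6.729) = 9.084×10^-4 × 836.2 = 0.760.
Since E_N < E_P, lowering the temperature improves selectivity toward N.

0.760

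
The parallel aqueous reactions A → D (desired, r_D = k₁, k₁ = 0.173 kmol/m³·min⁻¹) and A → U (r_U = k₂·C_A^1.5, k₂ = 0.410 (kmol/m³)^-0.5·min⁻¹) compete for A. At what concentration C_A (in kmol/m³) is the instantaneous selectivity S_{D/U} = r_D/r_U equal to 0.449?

0.959 kmol/m³

S_{D/U} = (k₁/k₂)·C_A^-1.5 ⇒ C_A = (S·k₂/k₁)^(1/(-1.5)).
= (0.449×0.410/0.173)^(-0.6667) = (1.064)^(-0.6667) = 0.959 kmol/m³.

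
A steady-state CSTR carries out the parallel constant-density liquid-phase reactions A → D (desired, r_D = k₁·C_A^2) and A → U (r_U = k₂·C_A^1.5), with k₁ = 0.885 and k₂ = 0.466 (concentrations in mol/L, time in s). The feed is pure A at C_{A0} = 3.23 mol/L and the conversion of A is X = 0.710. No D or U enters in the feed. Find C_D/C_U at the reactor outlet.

1.84

Exit C_A = C_{A0}(1−X) = 3.23×0.290 = 0.9367 mol/L.
In a CSTR the entire volume is at exit conditions, so r_D = 0.885×0.9367^2 = 0.7765 and r_U = 0.466×0.9367^1.5 = 0.4225.
Overall selectivity = C_D/C_U = r_Dτ/(r_Uτ) = r_D/r_U = 1.84.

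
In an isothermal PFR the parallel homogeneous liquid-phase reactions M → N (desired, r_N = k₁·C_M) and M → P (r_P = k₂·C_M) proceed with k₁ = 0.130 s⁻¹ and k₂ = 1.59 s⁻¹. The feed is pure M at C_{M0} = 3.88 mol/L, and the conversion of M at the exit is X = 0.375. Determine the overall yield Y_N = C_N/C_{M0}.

0.0283

C_M = C_{M0}(1−X) = 2.425 mol/L.
Both paths are first order in M, so the instantaneous fraction to N is constant: dC_N/d(−C_M) = k₁/(k₁+k₂) = 0.07558.
C_N = 0.07558·(C_{M0}−C_M) = 0.07558×1.455 = 0.110 mol/L.
Y_N = C_N/C_{M0} = 0.1100/3.88 = 0.0283.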